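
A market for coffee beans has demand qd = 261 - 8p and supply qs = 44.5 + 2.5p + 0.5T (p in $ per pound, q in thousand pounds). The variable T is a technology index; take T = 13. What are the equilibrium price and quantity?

p* = 20, q* = 101

With T = 13, supply is qs = 51 + 2.5p.
The market clears where 261 - 8p = 51 + 2.5p. Rearranging, 10.5p = 210, hence p* = 20.
Then q* = 261 - 8(20) = 101.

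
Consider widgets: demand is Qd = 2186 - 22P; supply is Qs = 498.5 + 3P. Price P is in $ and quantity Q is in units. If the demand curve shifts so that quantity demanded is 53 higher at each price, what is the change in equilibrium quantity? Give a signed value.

ΔQ = 6.36

At equilibrium Qd = Qs, so 2186 - 22P = 498.5 + 3P; collecting terms, 1687.5 = 25P and P* = 67.5.
From the demand curve, Q* = 2186 - 22(67.5) = 701.
After the shift, demand is Qd = 2239 - 22P.
The new intersection has 1740.5 = 25P, i.e. P = 69.62, Q = 707.36.
ΔQ = 707.36 - 701 = 6.36.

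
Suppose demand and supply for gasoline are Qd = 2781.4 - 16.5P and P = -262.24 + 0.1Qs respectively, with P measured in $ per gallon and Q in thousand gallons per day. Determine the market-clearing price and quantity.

Inverting to quantity form: Qs = 2622.4 + 10P.
The market clears where 2781.4 - 16.5P = 2622.4 + 10P. Rearranging, 26.5P = 159, hence P* = 6.
From the demand curve, Q* = 2781.4 - 16.5(6) = 2682.4.

P* = 6, Q* = 2682.4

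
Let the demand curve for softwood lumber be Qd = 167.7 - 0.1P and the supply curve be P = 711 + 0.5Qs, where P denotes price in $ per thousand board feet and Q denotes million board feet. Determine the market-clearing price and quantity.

P* = 757, Q* = 92

Solving each curve for Q: Qs = -1422 + 2P.
The market clears where 167.7 - 0.1P = -1422 + 2P. Rearranging, 2.1P = 1589.7, hence P* = 757.
Plugging P* into demand: Q* = 167.7 - 0.1(757) = 92.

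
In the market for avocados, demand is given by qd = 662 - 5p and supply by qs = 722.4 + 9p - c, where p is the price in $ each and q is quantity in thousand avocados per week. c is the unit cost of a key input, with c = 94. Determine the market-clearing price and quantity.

p* = 2.4, q* = 650

With c = 94, supply is qs = 628.4 + 9p.
Equating demand and supply, 662 - 5p = 628.4 + 9p gives 14p = 33.6, so p* = 2.4.
Substitute back: q* = 662 - 5(2.4) = 650.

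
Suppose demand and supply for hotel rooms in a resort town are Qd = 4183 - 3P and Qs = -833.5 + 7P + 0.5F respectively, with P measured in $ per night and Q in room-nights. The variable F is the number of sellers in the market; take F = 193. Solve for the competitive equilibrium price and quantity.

With F = 193, supply is Qs = -737 + 7P.
Set Qd = Qs: 4183 - 3P = -737 + 7P, so 4920 = 10P and P* = 492.
Substitute back: Q* = 4183 - 3(492) = 2707.

P* = 492, Q* = 2707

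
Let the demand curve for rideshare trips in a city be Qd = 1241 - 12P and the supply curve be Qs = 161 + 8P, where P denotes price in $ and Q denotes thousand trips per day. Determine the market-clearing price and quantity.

At equilibrium Qd = Qs, so 1241 - 12P = 161 + 8P; collecting terms, 1080 = 20P and P* = 54.
From the demand curve, Q* = 1241 - 12(54) = 593.

P* = 54, Q* = 593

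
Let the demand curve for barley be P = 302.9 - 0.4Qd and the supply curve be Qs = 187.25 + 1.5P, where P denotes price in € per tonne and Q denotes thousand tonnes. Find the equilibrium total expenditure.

Total expenditure = 57142.5

Solving each curve for Q: Qd = 757.25 - 2.5P.
Set Qd = Qs: 757.25 - 2.5P = 187.25 + 1.5P, so 570 = 4P and P* = 142.5.
Plugging P* into demand: Q* = 757.25 - 2.5(142.5) = 401.
Total expenditure = P* × Q* = 142.5 × 401 = 57142.5.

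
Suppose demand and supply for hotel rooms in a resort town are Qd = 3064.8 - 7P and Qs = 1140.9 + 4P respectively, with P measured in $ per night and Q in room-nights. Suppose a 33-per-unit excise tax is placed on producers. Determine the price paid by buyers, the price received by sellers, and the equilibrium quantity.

P_b = 186.9, P_s = 153.9, Q = 1756.5

The tax drives a wedge P_b - P_s = 33. Substituting P_s = P_b - 33 into supply: Qs = 1008.9 + 4P_b.
Equate demand and the shifted supply: 3064.8 - 7P_b = 1008.9 + 4P_b, giving 11P_b = 2055.9, so P_b = 186.9.
Then P_s = 186.9 - 33 = 153.9 and Q = 3064.8 - 7(186.9) = 1756.5.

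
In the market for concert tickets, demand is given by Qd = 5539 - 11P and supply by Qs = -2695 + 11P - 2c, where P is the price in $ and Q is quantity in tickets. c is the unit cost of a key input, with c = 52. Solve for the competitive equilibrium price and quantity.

P* = 379, Q* = 1370

With c = 52, supply is Qs = -2799 + 11P.
At equilibrium Qd = Qs, so 5539 - 11P = -2799 + 11P; collecting terms, 8338 = 22P and P* = 379.
Substitute back: Q* = 5539 - 11(379) = 1370.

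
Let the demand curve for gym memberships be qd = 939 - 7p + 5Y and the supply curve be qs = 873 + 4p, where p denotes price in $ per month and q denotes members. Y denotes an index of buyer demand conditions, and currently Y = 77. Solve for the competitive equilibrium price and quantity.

p* = 41, q* = 1037

With Y = 77, demand is qd = 1324 - 7p.
The market clears where 1324 - 7p = 873 + 4p. Rearranging, 11p = 451, hence p* = 41.
Substitute back: q* = 1324 - 7(41) = 1037.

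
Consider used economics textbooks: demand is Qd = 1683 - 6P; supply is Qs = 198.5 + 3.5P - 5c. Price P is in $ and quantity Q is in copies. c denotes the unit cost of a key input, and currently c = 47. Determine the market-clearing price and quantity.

With c = 47, supply is Qs = -36.5 + 3.5P.
Equating demand and supply, 1683 - 6P = -36.5 + 3.5P gives 9.5P = 1719.5, so P* = 181.
From the demand curve, Q* = 1683 - 6(181) = 597.

P* = 181, Q* = 597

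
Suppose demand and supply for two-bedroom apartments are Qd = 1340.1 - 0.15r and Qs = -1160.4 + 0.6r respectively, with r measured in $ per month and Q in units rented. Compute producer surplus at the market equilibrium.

Producer surplus = 588000

At equilibrium Qd = Qs, so 1340.1 - 0.15r = -1160.4 + 0.6r; collecting terms, 2500.5 = 0.75r and r* = 3334.
Substitute back: Q* = 1340.1 - 0.15(3334) = 840.
Supply choke price (Qs = 0): r = 1934. Producer surplus = ½ × (3334 - 1934) × 840 = 588000.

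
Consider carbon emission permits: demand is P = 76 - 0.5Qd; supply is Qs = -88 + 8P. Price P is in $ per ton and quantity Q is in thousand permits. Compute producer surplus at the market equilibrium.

In direct form, Qd = 152 - 2P.
Set Qd = Qs: 152 - 2P = -88 + 8P, so 240 = 10P and P* = 24.
Then Q* = 152 - 2(24) = 104.
Supply choke price (Qs = 0): P = 11. Producer surplus = ½ × (24 - 11) × 104 = 676.

Producer surplus = 676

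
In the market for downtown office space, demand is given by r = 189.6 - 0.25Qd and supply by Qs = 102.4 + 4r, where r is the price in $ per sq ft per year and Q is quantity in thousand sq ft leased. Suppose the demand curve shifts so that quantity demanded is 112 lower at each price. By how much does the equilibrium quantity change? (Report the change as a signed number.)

Rewriting in direct form: Qd = 758.4 - 4r.
At equilibrium Qd = Qs, so 758.4 - 4r = 102.4 + 4r; collecting terms, 656 = 8r and r* = 82.
Substitute back: Q* = 758.4 - 4(82) = 430.4.
After the shift, demand is Qd = 646.4 - 4r.
New equilibrium: 544 = 8r, so r = 68 and Q = 374.4.
ΔQ = 374.4 - 430.4 = -56.

ΔQ = -56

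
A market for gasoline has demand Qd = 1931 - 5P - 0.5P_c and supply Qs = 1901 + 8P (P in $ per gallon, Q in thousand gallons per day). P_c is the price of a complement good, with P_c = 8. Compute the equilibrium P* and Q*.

P* = 2, Q* = 1917

With P_c = 8, demand is Qd = 1927 - 5P.
Equating demand and supply, 1927 - 5P = 1901 + 8P gives 13P = 26, so P* = 2.
Plugging P* into demand: Q* = 1927 - 5(2) = 1917.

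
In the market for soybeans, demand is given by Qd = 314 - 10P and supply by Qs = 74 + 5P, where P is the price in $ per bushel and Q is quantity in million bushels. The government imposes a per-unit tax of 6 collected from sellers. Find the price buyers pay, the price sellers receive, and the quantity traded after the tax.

P_b = 18, P_s = 12, Q = 134

The tax drives a wedge P_b - P_s = 6. Substituting P_s = P_b - 6 into supply: Qs = 44 + 5P_b.
Set Qd = Qs: 314 - 10P_b = 44 + 5P_b, so 270 = 15P_b and P_b = 18.
So P_s = 12 and the quantity traded is Q = 314 - 10(18) = 134.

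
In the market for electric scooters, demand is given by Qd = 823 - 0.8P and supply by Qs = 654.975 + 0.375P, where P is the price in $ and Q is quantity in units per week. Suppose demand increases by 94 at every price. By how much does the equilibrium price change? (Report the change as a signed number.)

ΔP = 80

At equilibrium Qd = Qs, so 823 - 0.8P = 654.975 + 0.375P; collecting terms, 168.025 = 1.175P and P* = 143.
Substitute back: Q* = 823 - 0.8(143) = 708.6.
After the shift, demand is Qd = 917 - 0.8P.
The new intersection has 262.025 = 1.175P, i.e. P = 223, Q = 738.6.
ΔP = 223 - 143 = 80.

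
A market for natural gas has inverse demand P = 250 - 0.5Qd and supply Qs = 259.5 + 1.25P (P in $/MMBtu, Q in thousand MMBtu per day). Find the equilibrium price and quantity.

Rewriting in direct form: Qd = 500 - 2P.
At equilibrium Qd = Qs, so 500 - 2P = 259.5 + 1.25P; collecting terms, 240.5 = 3.25P and P* = 74.
Substitute back: Q* = 500 - 2(74) = 352.

P* = 74, Q* = 352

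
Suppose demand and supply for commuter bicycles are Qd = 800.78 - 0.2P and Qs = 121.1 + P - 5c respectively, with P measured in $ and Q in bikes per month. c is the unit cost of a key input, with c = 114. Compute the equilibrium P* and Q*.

With c = 114, supply is Qs = -448.9 + P.
At equilibrium Qd = Qs, so 800.78 - 0.2P = -448.9 + P; collecting terms, 1249.68 = 1.2P and P* = 1041.4.
Then Q* = 800.78 - 0.2(1041.4) = 592.5.

P* = 1041.4, Q* = 592.5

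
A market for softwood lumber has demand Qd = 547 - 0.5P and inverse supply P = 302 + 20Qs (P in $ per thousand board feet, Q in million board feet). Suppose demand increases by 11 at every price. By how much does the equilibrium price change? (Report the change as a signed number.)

In direct form, Qs = -15.1 + 0.05P.
Equating demand and supply, 547 - 0.5P = -15.1 + 0.05P gives 0.55P = 562.1, so P* = 1022.
Then Q* = 547 - 0.5(1022) = 36.
After the shift, demand is Qd = 558 - 0.5P.
Re-solving, 0.55P = 573.1 gives P = 1042 and Q = 37.
ΔP = 1042 - 1022 = 20.

ΔP = 20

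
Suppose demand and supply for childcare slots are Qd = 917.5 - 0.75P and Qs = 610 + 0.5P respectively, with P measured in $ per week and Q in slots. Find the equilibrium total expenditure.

Total expenditure = 180318

Set Qd = Qs: 917.5 - 0.75P = 610 + 0.5P, so 307.5 = 1.25P and P* = 246.
From the demand curve, Q* = 917.5 - 0.75(246) = 733.
Total expenditure = P* × Q* = 246 × 733 = 180318.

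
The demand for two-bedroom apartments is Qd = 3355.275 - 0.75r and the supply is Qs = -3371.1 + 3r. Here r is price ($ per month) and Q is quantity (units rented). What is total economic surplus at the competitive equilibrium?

Total surplus = 3366750

Set Qd = Qs: 3355.275 - 0.75r = -3371.1 + 3r, so 6726.375 = 3.75r and r* = 1793.7.
From the demand curve, Q* = 3355.275 - 0.75(1793.7) = 2010.
Demand choke price = 4473.7; supply choke price = 1123.7. CS = ½(4473.7 - 1793.7)(2010) = 2693400; PS = ½(1793.7 - 1123.7)(2010) = 673350. Total surplus = 3366750.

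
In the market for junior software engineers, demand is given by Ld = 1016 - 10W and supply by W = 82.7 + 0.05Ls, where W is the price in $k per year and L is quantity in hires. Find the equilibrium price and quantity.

Rewriting in direct form: Ls = -1654 + 20W.
The market clears where 1016 - 10W = -1654 + 20W. Rearranging, 30W = 2670, hence W* = 89.
Plugging W* into demand: L* = 1016 - 10(89) = 126.

W* = 89, L* = 126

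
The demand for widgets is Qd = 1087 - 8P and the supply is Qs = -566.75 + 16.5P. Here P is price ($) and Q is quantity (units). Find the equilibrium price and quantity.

The market clears where 1087 - 8P = -566.75 + 16.5P. Rearranging, 24.5P = 1653.75, hence P* = 67.5.
From the demand curve, Q* = 1087 - 8(67.5) = 547.

P* = 67.5, Q* = 547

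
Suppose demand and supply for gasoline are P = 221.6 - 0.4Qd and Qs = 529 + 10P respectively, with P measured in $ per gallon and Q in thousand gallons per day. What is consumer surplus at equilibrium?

In direct form, Qd = 554 - 2.5P.
The market clears where 554 - 2.5P = 529 + 10P. Rearranging, 12.5P = 25, hence P* = 2.
From the demand curve, Q* = 554 - 2.5(2) = 549.
Demand choke price (Qd = 0): P = 554/2.5 = 221.6. Consumer surplus = ½ × (221.6 - 2) × 549 = 60280.2.

Consumer surplus = 60280.2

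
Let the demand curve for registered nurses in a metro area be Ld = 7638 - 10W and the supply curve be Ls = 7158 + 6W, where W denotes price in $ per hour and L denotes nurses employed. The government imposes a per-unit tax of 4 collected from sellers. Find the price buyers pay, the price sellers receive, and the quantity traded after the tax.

W_b = 31.5, W_s = 27.5, L = 7323

Sellers keep W_s = W_b - 4 per unit, so supply in terms of the buyer price is Ls = 7134 + 6W_b.
Set Ld = Ls: 7638 - 10W_b = 7134 + 6W_b, so 504 = 16W_b and W_b = 31.5.
Then W_s = 31.5 - 4 = 27.5 and L = 7638 - 10(31.5) = 7323.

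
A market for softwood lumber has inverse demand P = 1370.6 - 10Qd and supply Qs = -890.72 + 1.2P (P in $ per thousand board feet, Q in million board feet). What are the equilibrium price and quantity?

P* = 790.6, Q* = 58

Solving each curve for Q: Qd = 137.06 - 0.1P.
Set Qd = Qs: 137.06 - 0.1P = -890.72 + 1.2P, so 1027.78 = 1.3P and P* = 790.6.
From the demand curve, Q* = 137.06 - 0.1(790.6) = 58.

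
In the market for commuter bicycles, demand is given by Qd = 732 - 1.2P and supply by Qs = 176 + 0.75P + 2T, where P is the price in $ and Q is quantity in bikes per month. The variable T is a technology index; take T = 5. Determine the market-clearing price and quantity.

With T = 5, supply is Qs = 186 + 0.75P.
Set Qd = Qs: 732 - 1.2P = 186 + 0.75P, so 546 = 1.95P and P* = 280.
Plugging P* into demand: Q* = 732 - 1.2(280) = 396.

P* = 280, Q* = 396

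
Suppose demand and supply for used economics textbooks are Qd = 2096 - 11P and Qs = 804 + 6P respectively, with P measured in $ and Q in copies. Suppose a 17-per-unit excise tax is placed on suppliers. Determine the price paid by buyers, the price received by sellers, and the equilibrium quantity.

With a tax of 17 on suppliers, they supply based on the net price P_s = P_b - 17, so Qs = 702 + 6P_b.
Market clearing requires 2096 - 11P_b = 702 + 6P_b; hence 1394 = 17P_b and P_b = 82.
So P_s = 65 and the quantity traded is Q = 2096 - 11(82) = 1194.

P_b = 82, P_s = 65, Q = 1194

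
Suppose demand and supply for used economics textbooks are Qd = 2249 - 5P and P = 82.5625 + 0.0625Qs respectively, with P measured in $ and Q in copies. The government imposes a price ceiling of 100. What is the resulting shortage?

Shortage = 1470

In direct form, Qs = -1321 + 16P.
With P fixed at 100, quantity demanded is 1749 and quantity supplied is 279.
Shortage = Qd - Qs = 1749 - 279 = 1470.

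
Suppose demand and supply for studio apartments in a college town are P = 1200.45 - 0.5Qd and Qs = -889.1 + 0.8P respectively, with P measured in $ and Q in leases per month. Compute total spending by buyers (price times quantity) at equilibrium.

Total spending by buyers = 59807.5

Inverting to quantity form: Qd = 2400.9 - 2P.
Set Qd = Qs: 2400.9 - 2P = -889.1 + 0.8P, so 3290 = 2.8P and P* = 1175.
Then Q* = 2400.9 - 2(1175) = 50.9.
Total spending by buyers = P* × Q* = 1175 × 50.9 = 59807.5.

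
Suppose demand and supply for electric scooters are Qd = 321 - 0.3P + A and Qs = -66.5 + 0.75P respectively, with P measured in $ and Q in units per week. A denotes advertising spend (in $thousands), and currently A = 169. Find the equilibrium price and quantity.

P* = 530, Q* = 331

With A = 169, demand is Qd = 490 - 0.3P.
Set Qd = Qs: 490 - 0.3P = -66.5 + 0.75P, so 556.5 = 1.05P and P* = 530.
Plugging P* into demand: Q* = 490 - 0.3(530) = 331.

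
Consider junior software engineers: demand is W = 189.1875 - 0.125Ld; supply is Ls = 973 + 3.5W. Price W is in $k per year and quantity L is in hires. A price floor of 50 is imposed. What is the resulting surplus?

Surplus = 34.5

Rewriting in direct form: Ld = 1513.5 - 8W.
With W fixed at 50, quantity demanded is 1113.5 and quantity supplied is 1148.
Surplus = Ls - Ld = 1148 - 1113.5 = 34.5.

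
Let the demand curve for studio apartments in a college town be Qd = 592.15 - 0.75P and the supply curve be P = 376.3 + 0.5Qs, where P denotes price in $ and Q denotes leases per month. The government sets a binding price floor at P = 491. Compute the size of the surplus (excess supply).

Surplus = 5.5

In direct form, Qs = -752.6 + 2P.
With P fixed at 491, quantity demanded is 223.9 and quantity supplied is 229.4.
Surplus = Qs - Qd = 229.4 - 223.9 = 5.5.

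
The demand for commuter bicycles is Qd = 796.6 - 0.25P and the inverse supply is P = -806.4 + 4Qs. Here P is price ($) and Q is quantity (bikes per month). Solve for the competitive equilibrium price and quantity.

Inverting to quantity form: Qs = 201.6 + 0.25P.
At equilibrium Qd = Qs, so 796.6 - 0.25P = 201.6 + 0.25P; collecting terms, 595 = 0.5P and P* = 1190.
Substitute back: Q* = 796.6 - 0.25(1190) = 499.1.

P* = 1190, Q* = 499.1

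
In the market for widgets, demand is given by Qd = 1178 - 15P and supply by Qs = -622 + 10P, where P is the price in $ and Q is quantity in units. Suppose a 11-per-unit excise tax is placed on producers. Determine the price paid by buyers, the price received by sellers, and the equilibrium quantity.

The tax drives a wedge P_b - P_s = 11. Substituting P_s = P_b - 11 into supply: Qs = -732 + 10P_b.
Set Qd = Qs: 1178 - 15P_b = -732 + 10P_b, so 1910 = 25P_b and P_b = 76.4.
So P_s = 65.4 and the quantity traded is Q = 1178 - 15(76.4) = 32.

P_b = 76.4, P_s = 65.4, Q = 32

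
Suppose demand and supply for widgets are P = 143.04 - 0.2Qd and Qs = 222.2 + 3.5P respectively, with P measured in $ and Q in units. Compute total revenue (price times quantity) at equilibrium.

Total revenue = 24661.6

Inverting to quantity form: Qd = 715.2 - 5P.
Equating demand and supply, 715.2 - 5P = 222.2 + 3.5P gives 8.5P = 493, so P* = 58.
Then Q* = 715.2 - 5(58) = 425.2.
Total revenue = P* × Q* = 58 × 425.2 = 24661.6.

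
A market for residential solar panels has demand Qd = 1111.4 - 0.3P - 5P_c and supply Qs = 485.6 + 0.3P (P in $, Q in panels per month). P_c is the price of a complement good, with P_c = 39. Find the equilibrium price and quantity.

With P_c = 39, demand is Qd = 916.4 - 0.3P.
The market clears where 916.4 - 0.3P = 485.6 + 0.3P. Rearranging, 0.6P = 430.8, hence P* = 718.
Substitute back: Q* = 916.4 - 0.3(718) = 701.

P* = 718, Q* = 701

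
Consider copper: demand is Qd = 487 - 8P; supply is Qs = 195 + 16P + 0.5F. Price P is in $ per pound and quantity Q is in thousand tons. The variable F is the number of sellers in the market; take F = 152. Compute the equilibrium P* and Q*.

With F = 152, supply is Qs = 271 + 16P.
At equilibrium Qd = Qs, so 487 - 8P = 271 + 16P; collecting terms, 216 = 24P and P* = 9.
Plugging P* into demand: Q* = 487 - 8(9) = 415.

P* = 9, Q* = 415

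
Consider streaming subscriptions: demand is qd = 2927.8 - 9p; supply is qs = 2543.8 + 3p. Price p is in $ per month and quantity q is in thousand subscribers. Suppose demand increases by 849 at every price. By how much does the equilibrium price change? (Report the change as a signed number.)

At equilibrium qd = qs, so 2927.8 - 9p = 2543.8 + 3p; collecting terms, 384 = 12p and p* = 32.
From the demand curve, q* = 2927.8 - 9(32) = 2639.8.
After the shift, demand is qd = 3776.8 - 9p.
The new intersection has 1233 = 12p, i.e. p = 102.75, q = 2852.05.
Δp = 102.75 - 32 = 70.75.

Δp = 70.75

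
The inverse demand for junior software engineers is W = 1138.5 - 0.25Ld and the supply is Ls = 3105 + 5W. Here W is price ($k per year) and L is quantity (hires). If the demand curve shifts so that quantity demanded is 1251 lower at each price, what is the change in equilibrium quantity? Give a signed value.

ΔL = -695

Solving each curve for L: Ld = 4554 - 4W.
Equating demand and supply, 4554 - 4W = 3105 + 5W gives 9W = 1449, so W* = 161.
Then L* = 4554 - 4(161) = 3910.
After the shift, demand is Ld = 3303 - 4W.
New equilibrium: 198 = 9W, so W = 22 and L = 3215.
ΔL = 3215 - 3910 = -695.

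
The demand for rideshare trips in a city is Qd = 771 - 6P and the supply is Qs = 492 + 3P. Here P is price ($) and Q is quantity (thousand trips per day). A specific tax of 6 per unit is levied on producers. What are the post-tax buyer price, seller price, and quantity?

Producers keep P_s = P_b - 6 per unit, so supply in terms of the buyer price is Qs = 474 + 3P_b.
Market clearing requires 771 - 6P_b = 474 + 3P_b; hence 297 = 9P_b and P_b = 33.
So P_s = 27 and the quantity traded is Q = 771 - 6(33) = 573.

P_b = 33, P_s = 27, Q = 573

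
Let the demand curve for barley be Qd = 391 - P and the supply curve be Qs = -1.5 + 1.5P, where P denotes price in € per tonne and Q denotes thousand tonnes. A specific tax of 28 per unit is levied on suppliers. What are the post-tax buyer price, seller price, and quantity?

The tax drives a wedge P_b - P_s = 28. Substituting P_s = P_b - 28 into supply: Qs = -43.5 + 1.5P_b.
Market clearing requires 391 - P_b = -43.5 + 1.5P_b; hence 434.5 = 2.5P_b and P_b = 173.8.
So P_s = 145.8 and the quantity traded is Q = 391 - 173.8 = 217.2.

P_b = 173.8, P_s = 145.8, Q = 217.2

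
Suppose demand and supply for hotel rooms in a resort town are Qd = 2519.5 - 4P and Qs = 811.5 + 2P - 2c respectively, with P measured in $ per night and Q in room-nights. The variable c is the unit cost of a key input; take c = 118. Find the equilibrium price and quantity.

P* = 324, Q* = 1223.5

With c = 118, supply is Qs = 575.5 + 2P.
Set Qd = Qs: 2519.5 - 4P = 575.5 + 2P, so 1944 = 6P and P* = 324.
Plugging P* into demand: Q* = 2519.5 - 4(324) = 1223.5.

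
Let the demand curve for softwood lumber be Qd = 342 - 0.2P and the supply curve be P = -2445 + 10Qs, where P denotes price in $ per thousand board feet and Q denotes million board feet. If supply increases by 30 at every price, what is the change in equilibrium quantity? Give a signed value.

ΔQ = 20

Rewriting in direct form: Qs = 244.5 + 0.1P.
Equating demand and supply, 342 - 0.2P = 244.5 + 0.1P gives 0.3P = 97.5, so P* = 325.
Then Q* = 342 - 0.2(325) = 277.
After the shift, supply is Qs = 274.5 + 0.1P.
New equilibrium: 67.5 = 0.3P, so P = 225 and Q = 297.
ΔQ = 297 - 277 = 20.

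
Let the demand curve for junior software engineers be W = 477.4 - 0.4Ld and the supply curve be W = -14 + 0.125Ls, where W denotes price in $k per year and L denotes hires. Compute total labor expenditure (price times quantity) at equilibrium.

Total labor expenditure = 96408

Solving each curve for L: Ld = 1193.5 - 2.5W and Ls = 112 + 8W.
At equilibrium Ld = Ls, so 1193.5 - 2.5W = 112 + 8W; collecting terms, 1081.5 = 10.5W and W* = 103.
Plugging W* into demand: L* = 1193.5 - 2.5(103) = 936.
Total labor expenditure = W* × L* = 103 × 936 = 96408.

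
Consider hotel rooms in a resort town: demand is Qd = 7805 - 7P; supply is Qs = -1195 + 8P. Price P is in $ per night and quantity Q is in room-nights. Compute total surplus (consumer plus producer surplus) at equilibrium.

Total surplus = 1740539.0625

Set Qd = Qs: 7805 - 7P = -1195 + 8P, so 9000 = 15P and P* = 600.
From the demand curve, Q* = 7805 - 7(600) = 3605.
Demand choke price = 1115; supply choke price = 149.375. CS = ½(1115 - 600)(3605) = 928287.5; PS = ½(600 - 149.375)(3605) = 812251.5625. Total surplus = 1740539.0625.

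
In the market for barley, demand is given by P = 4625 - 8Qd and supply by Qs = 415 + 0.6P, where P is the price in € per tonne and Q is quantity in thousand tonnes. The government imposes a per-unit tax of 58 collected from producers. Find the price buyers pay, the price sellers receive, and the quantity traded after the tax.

P_b = 273, P_s = 215, Q = 544

In direct form, Qd = 578.125 - 0.125P.
With a tax of 58 on producers, they supply based on the net price P_s = P_b - 58, so Qs = 380.2 + 0.6P_b.
Equate demand and the shifted supply: 578.125 - 0.125P_b = 380.2 + 0.6P_b, giving 0.725P_b = 197.925, so P_b = 273.
So P_s = 215 and the quantity traded is Q = 578.125 - 0.125(273) = 544.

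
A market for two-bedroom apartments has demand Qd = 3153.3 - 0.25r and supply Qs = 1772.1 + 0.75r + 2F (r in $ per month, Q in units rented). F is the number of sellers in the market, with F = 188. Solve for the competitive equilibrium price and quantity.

With F = 188, supply is Qs = 2148.1 + 0.75r.
The market clears where 3153.3 - 0.25r = 2148.1 + 0.75r. Rearranging, r = 1005.2, hence r* = 1005.2.
From the demand curve, Q* = 3153.3 - 0.25(1005.2) = 2902.

r* = 1005.2, Q* = 2902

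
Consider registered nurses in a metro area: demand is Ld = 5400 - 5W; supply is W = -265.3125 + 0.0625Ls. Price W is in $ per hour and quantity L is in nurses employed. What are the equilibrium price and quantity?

W* = 55, L* = 5125

Solving each curve for L: Ls = 4245 + 16W.
The market clears where 5400 - 5W = 4245 + 16W. Rearranging, 21W = 1155, hence W* = 55.
Then L* = 5400 - 5(55) = 5125.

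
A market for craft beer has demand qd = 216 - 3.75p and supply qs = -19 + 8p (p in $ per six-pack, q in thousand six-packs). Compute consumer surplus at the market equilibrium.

At equilibrium qd = qs, so 216 - 3.75p = -19 + 8p; collecting terms, 235 = 11.75p and p* = 20.
From the demand curve, q* = 216 - 3.75(20) = 141.
Demand choke price (qd = 0): p = 216/3.75 = 57.6. Consumer surplus = ½ × (57.6 - 20) × 141 = 2650.8.

Consumer surplus = 2650.8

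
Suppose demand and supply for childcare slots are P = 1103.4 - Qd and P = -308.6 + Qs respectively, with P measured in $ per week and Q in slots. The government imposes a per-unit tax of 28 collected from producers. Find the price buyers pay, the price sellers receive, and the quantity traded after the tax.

Solving each curve for Q: Qd = 1103.4 - P and Qs = 308.6 + P.
With a tax of 28 on producers, they supply based on the net price P_s = P_b - 28, so Qs = 280.6 + P_b.
Set Qd = Qs: 1103.4 - P_b = 280.6 + P_b, so 822.8 = 2P_b and P_b = 411.4.
So P_s = 383.4 and the quantity traded is Q = 1103.4 - 411.4 = 692.

P_b = 411.4, P_s = 383.4, Q = 692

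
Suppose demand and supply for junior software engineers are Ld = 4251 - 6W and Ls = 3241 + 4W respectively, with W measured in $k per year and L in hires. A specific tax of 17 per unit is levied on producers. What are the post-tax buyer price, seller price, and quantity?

The tax drives a wedge W_b - W_s = 17. Substituting W_s = W_b - 17 into supply: Ls = 3173 + 4W_b.
Equate demand and the shifted supply: 4251 - 6W_b = 3173 + 4W_b, giving 10W_b = 1078, so W_b = 107.8.
Then W_s = 107.8 - 17 = 90.8 and L = 4251 - 6(107.8) = 3604.2.

W_b = 107.8, W_s = 90.8, L = 3604.2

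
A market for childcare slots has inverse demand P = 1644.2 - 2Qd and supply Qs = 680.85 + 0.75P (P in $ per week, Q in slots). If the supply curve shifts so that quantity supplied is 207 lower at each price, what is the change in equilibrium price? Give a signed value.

ΔP = 165.6

Solving each curve for Q: Qd = 822.1 - 0.5P.
At equilibrium Qd = Qs, so 822.1 - 0.5P = 680.85 + 0.75P; collecting terms, 141.25 = 1.25P and P* = 113.
Then Q* = 822.1 - 0.5(113) = 765.6.
After the shift, supply is Qs = 473.85 + 0.75P.
The new intersection has 348.25 = 1.25P, i.e. P = 278.6, Q = 682.8.
ΔP = 278.6 - 113 = 165.6.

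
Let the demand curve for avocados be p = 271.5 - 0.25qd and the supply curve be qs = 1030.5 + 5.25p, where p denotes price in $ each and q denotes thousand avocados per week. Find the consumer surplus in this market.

In direct form, qd = 1086 - 4p.
Equating demand and supply, 1086 - 4p = 1030.5 + 5.25p gives 9.25p = 55.5, so p* = 6.
Plugging p* into demand: q* = 1086 - 4(6) = 1062.
Demand choke price (qd = 0): p = 1086/4 = 271.5. Consumer surplus = ½ × (271.5 - 6) × 1062 = 140980.5.

Consumer surplus = 140980.5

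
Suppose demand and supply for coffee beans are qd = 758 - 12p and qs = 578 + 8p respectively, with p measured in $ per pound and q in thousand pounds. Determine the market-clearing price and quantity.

p* = 9, q* = 650

Set qd = qs: 758 - 12p = 578 + 8p, so 180 = 20p and p* = 9.
Plugging p* into demand: q* = 758 - 12(9) = 650.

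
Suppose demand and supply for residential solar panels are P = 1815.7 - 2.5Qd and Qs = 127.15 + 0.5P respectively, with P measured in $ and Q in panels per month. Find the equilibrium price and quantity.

P* = 665.7, Q* = 460

Rewriting in direct form: Qd = 726.28 - 0.4P.
At equilibrium Qd = Qs, so 726.28 - 0.4P = 127.15 + 0.5P; collecting terms, 599.13 = 0.9P and P* = 665.7.
Substitute back: Q* = 726.28 - 0.4(665.7) = 460.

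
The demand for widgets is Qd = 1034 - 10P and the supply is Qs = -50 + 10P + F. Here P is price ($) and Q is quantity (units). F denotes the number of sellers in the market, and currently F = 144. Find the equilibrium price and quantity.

With F = 144, supply is Qs = 94 + 10P.
The market clears where 1034 - 10P = 94 + 10P. Rearranging, 20P = 940, hence P* = 47.
Plugging P* into demand: Q* = 1034 - 10(47) = 564.

P* = 47, Q* = 564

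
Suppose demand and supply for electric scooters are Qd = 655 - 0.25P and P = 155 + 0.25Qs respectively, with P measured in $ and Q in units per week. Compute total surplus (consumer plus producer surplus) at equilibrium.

Total surplus = 714850

Inverting to quantity form: Qs = -620 + 4P.
Equating demand and supply, 655 - 0.25P = -620 + 4P gives 4.25P = 1275, so P* = 300.
Plugging P* into demand: Q* = 655 - 0.25(300) = 580.
Demand choke price = 2620; supply choke price = 155. CS = ½(2620 - 300)(580) = 672800; PS = ½(300 - 155)(580) = 42050. Total surplus = 714850.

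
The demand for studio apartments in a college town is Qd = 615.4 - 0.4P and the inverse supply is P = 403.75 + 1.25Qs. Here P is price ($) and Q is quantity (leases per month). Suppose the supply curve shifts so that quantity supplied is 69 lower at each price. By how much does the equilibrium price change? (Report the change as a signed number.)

ΔP = 57.5

Rewriting in direct form: Qs = -323 + 0.8P.
Set Qd = Qs: 615.4 - 0.4P = -323 + 0.8P, so 938.4 = 1.2P and P* = 782.
Plugging P* into demand: Q* = 615.4 - 0.4(782) = 302.6.
After the shift, supply is Qs = -392 + 0.8P.
Re-solving, 1.2P = 1007.4 gives P = 839.5 and Q = 279.6.
ΔP = 839.5 - 782 = 57.5.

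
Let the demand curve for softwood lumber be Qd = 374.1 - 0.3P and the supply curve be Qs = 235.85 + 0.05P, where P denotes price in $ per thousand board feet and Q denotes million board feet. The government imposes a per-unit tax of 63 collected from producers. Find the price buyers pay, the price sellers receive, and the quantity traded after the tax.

P_b = 404, P_s = 341, Q = 252.9

The tax drives a wedge P_b - P_s = 63. Substituting P_s = P_b - 63 into supply: Qs = 232.7 + 0.05P_b.
Equate demand and the shifted supply: 374.1 - 0.3P_b = 232.7 + 0.05P_b, giving 0.35P_b = 141.4, so P_b = 404.
Then P_s = 404 - 63 = 341 and Q = 374.1 - 0.3(404) = 252.9.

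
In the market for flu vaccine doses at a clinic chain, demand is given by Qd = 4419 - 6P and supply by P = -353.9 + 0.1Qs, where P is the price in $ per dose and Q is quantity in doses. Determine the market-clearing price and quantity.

Solving each curve for Q: Qs = 3539 + 10P.
At equilibrium Qd = Qs, so 4419 - 6P = 3539 + 10P; collecting terms, 880 = 16P and P* = 55.
Then Q* = 4419 - 6(55) = 4089.

P* = 55, Q* = 4089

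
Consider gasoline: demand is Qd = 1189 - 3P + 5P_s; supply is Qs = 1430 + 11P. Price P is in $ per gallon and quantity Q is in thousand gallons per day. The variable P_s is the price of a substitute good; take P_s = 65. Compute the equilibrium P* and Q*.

With P_s = 65, demand is Qd = 1514 - 3P.
The market clears where 1514 - 3P = 1430 + 11P. Rearranging, 14P = 84, hence P* = 6.
From the demand curve, Q* = 1514 - 3(6) = 1496.

P* = 6, Q* = 1496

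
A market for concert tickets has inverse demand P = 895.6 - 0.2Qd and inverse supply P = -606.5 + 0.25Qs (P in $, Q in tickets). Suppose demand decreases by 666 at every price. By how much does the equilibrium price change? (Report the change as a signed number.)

In direct form, Qd = 4478 - 5P and Qs = 2426 + 4P.
Set Qd = Qs: 4478 - 5P = 2426 + 4P, so 2052 = 9P and P* = 228.
From the demand curve, Q* = 4478 - 5(228) = 3338.
After the shift, demand is Qd = 3812 - 5P.
New equilibrium: 1386 = 9P, so P = 154 and Q = 3042.
ΔP = 154 - 228 = -74.

ΔP = -74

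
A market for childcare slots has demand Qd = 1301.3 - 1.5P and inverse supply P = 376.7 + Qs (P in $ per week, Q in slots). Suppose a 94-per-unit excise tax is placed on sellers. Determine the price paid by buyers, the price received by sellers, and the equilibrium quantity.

Solving each curve for Q: Qs = -376.7 + P.
With a tax of 94 on sellers, they supply based on the net price P_s = P_b - 94, so Qs = -470.7 + P_b.
Equate demand and the shifted supply: 1301.3 - 1.5P_b = -470.7 + P_b, giving 2.5P_b = 1772, so P_b = 708.8.
Then P_s = 708.8 - 94 = 614.8 and Q = 1301.3 - 1.5(708.8) = 238.1.

P_b = 708.8, P_s = 614.8, Q = 238.1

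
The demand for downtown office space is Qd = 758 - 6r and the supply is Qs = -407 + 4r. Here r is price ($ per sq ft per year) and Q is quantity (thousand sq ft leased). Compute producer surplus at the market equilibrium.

At equilibrium Qd = Qs, so 758 - 6r = -407 + 4r; collecting terms, 1165 = 10r and r* = 116.5.
From the demand curve, Q* = 758 - 6(116.5) = 59.
Supply choke price (Qs = 0): r = 101.75. Producer surplus = ½ × (116.5 - 101.75) × 59 = 435.125.

Producer surplus = 435.125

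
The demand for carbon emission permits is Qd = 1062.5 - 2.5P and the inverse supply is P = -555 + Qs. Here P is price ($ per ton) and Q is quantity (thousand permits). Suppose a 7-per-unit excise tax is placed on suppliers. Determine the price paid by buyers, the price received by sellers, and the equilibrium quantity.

Solving each curve for Q: Qs = 555 + P.
Suppliers keep P_s = P_b - 7 per unit, so supply in terms of the buyer price is Qs = 548 + P_b.
Market clearing requires 1062.5 - 2.5P_b = 548 + P_b; hence 514.5 = 3.5P_b and P_b = 147.
So P_s = 140 and the quantity traded is Q = 1062.5 - 2.5(147) = 695.

P_b = 147, P_s = 140, Q = 695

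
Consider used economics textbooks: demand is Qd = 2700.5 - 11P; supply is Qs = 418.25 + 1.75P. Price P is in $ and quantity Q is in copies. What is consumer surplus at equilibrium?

Set Qd = Qs: 2700.5 - 11P = 418.25 + 1.75P, so 2282.25 = 12.75P and P* = 179.
From the demand curve, Q* = 2700.5 - 11(179) = 731.5.
Demand choke price (Qd = 0): P = 2700.5/11 = 245.5. Consumer surplus = ½ × (245.5 - 179) × 731.5 = 24322.375.

Consumer surplus = 24322.375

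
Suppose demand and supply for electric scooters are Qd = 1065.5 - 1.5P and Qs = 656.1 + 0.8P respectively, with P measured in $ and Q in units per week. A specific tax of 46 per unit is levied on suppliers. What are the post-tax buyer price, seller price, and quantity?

The tax drives a wedge P_b - P_s = 46. Substituting P_s = P_b - 46 into supply: Qs = 619.3 + 0.8P_b.
Set Qd = Qs: 1065.5 - 1.5P_b = 619.3 + 0.8P_b, so 446.2 = 2.3P_b and P_b = 194.
So P_s = 148 and the quantity traded is Q = 1065.5 - 1.5(194) = 774.5.

P_b = 194, P_s = 148, Q = 774.5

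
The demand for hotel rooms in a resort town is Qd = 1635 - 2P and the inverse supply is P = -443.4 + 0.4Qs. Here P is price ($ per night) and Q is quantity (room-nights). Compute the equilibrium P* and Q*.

Inverting to quantity form: Qs = 1108.5 + 2.5P.
Set Qd = Qs: 1635 - 2P = 1108.5 + 2.5P, so 526.5 = 4.5P and P* = 117.
From the demand curve, Q* = 1635 - 2(117) = 1401.

P* = 117, Q* = 1401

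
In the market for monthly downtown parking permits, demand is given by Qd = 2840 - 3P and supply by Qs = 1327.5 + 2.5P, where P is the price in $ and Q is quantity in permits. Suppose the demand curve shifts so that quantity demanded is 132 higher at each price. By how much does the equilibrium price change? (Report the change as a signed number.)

ΔP = 24

The market clears where 2840 - 3P = 1327.5 + 2.5P. Rearranging, 5.5P = 1512.5, hence P* = 275.
Plugging P* into demand: Q* = 2840 - 3(275) = 2015.
After the shift, demand is Qd = 2972 - 3P.
New equilibrium: 1644.5 = 5.5P, so P = 299 and Q = 2075.
ΔP = 299 - 275 = 24.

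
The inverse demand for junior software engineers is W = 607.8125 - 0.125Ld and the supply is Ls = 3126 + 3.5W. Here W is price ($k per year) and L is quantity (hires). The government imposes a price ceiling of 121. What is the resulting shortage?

Shortage = 345

Rewriting in direct form: Ld = 4862.5 - 8W.
At W = 121: Ld = 3894.5 and Ls = 3549.5.
Shortage = Ld - Ls = 3894.5 - 3549.5 = 345.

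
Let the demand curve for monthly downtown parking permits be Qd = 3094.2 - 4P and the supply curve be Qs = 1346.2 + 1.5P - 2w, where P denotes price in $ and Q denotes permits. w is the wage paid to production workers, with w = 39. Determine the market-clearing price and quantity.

With w = 39, supply is Qs = 1268.2 + 1.5P.
Equating demand and supply, 3094.2 - 4P = 1268.2 + 1.5P gives 5.5P = 1826, so P* = 332.
Plugging P* into demand: Q* = 3094.2 - 4(332) = 1766.2.

P* = 332, Q* = 1766.2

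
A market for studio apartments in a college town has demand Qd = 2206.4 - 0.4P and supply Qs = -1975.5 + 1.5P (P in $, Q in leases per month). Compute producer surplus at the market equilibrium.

Producer surplus = 586092

The market clears where 2206.4 - 0.4P = -1975.5 + 1.5P. Rearranging, 1.9P = 4181.9, hence P* = 2201.
Plugging P* into demand: Q* = 2206.4 - 0.4(2201) = 1326.
Supply choke price (Qs = 0): P = 1317. Producer surplus = ½ × (2201 - 1317) × 1326 = 586092.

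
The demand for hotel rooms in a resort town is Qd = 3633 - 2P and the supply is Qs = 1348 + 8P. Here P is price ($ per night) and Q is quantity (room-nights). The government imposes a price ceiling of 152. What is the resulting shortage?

Shortage = 765

At P = 152: Qd = 3329 and Qs = 2564.
Shortage = Qd - Qs = 3329 - 2564 = 765.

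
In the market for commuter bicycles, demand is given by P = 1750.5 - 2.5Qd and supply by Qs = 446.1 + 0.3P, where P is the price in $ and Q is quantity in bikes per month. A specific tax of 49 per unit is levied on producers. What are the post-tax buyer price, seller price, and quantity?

Rewriting in direct form: Qd = 700.2 - 0.4P.
With a tax of 49 on producers, they supply based on the net price P_s = P_b - 49, so Qs = 431.4 + 0.3P_b.
Equate demand and the shifted supply: 700.2 - 0.4P_b = 431.4 + 0.3P_b, giving 0.7P_b = 268.8, so P_b = 384.
Then P_s = 384 - 49 = 335 and Q = 700.2 - 0.4(384) = 546.6.

P_b = 384, P_s = 335, Q = 546.6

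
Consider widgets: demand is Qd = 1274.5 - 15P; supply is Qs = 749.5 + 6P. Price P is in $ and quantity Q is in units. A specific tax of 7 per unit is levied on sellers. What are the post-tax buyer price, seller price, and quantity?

P_b = 27, P_s = 20, Q = 869.5

The tax drives a wedge P_b - P_s = 7. Substituting P_s = P_b - 7 into supply: Qs = 707.5 + 6P_b.
Set Qd = Qs: 1274.5 - 15P_b = 707.5 + 6P_b, so 567 = 21P_b and P_b = 27.
So P_s = 20 and the quantity traded is Q = 1274.5 - 15(27) = 869.5.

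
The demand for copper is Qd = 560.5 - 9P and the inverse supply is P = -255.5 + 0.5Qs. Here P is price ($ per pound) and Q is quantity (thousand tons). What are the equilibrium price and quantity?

P* = 4.5, Q* = 520

Inverting to quantity form: Qs = 511 + 2P.
At equilibrium Qd = Qs, so 560.5 - 9P = 511 + 2P; collecting terms, 49.5 = 11P and P* = 4.5.
Plugging P* into demand: Q* = 560.5 - 9(4.5) = 520.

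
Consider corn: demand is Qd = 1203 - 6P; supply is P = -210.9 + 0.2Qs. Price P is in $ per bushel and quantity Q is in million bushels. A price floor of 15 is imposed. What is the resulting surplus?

Surplus = 16.5

In direct form, Qs = 1054.5 + 5P.
At P = 15: Qd = 1113 and Qs = 1129.5.
Surplus = Qs - Qd = 1129.5 - 1113 = 16.5.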